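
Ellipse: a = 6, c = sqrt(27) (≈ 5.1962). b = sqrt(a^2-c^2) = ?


b^2 = 6^2 - (sqrt(27))^2 = 36 - 27 = 9
b = sqrt(9) = 3

b = 3


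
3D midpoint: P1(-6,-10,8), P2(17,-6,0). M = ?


Mx = (-6+17)/2 = 5.5000
My = (-10- 6)/2 = -8.0000
Mz = (8+0)/2 = 4.0000

M = (5.5000, -8.0000, 4.0000)


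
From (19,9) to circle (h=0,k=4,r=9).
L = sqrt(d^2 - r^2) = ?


d = sqrt((19-0)^2 + (9-4)^2) = sqrt(361+25) = 19.6469
L = sqrt(386.0000 - 81) = sqrt(305.0000) = 17.4642

17.4642


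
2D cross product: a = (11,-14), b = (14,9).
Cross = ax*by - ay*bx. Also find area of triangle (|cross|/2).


cross = 11*9 + 14*14 = 99 + 196 = 295
Triangle area = |295|/2 = 295/2 = 147.5000

cross = 295, triangle area = 147.5000


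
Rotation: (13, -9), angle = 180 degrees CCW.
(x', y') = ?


cos(180) = -1, sin(180) = 0
x' = 13*(-1) + 9*0 = -13
y' = 13*0 - 9*(-1) = 9

(-13, 9)


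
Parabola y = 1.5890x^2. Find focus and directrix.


a = 1.5890
1/(4a) = 0.1573
Focus = (0, 0.1573)
Directrix: y = -0.1573

Focus = (0, 0.1573), Directrix: y = -0.1573


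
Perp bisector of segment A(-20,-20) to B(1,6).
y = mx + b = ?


Midpoint = (-9.5, -7)
Slope of AB = dy/dx = 26/21 = 1.2381
Perp slope = -dx/dy = -21/26 = -0.8077
b = My - (perp slope)*Mx = -7 + (21*(-9.5))/26 = -7 - 7.6731 = -14.6731

y = -0.8077x - 14.6731


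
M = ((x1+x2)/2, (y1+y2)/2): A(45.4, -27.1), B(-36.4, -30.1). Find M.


Mx = (45.4 - 36.4)/2 = 9.0/2 = 4.5000
My = (-27.1 - 30.1)/2 = -57.2/2 = -28.6000

(4.5000, -28.6000)


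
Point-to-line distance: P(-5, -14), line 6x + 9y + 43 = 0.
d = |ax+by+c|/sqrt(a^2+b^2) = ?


|6*(-5) + 9*(-14) + 43| = |-113| = 113
sqrt(36 + 81) = sqrt(117) = 10.8167
d = 113/sqrt(117) = 10.4469

10.4469


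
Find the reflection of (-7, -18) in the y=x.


Reflection rule for y=x: (y, x)
(-7, -18) -> (-18, -7)

(-18, -7)


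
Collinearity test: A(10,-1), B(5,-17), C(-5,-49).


10*(-17+ 49) + 5*(-49+ 1) - 5*(-1+ 17)
= 320 - 240 - 80 = 0

Yes, collinear (determinant = 0)


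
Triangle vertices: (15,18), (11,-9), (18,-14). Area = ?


15*(-9+ 14) = 75
11*(-14-18) = -352
18*(18+ 9) = 486
sum = 209
Area = |209|/2 = 104.5000

104.5000 sq units


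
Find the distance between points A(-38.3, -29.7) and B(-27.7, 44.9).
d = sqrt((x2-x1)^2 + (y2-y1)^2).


dx = -27.7 + 38.3 = 10.6
dy = 44.9 + 29.7 = 74.6
d = sqrt(112.36 + 5565.16) = sqrt(5677.52) = 75.3493

75.3493


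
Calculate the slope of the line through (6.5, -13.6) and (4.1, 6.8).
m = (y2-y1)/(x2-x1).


dy = 6.8 + 13.6 = 20.4
dx = 4.1 - 6.5 = -2.4
m = 20.4/(-2.4) = -8.5000

m = -8.5000


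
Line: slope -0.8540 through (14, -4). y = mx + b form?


y + 4 = -0.8540(x - 14)
y = -0.8540x - 4 + 0.8540*14
y = -0.8540x + 7.9560

y = -0.8540x + 7.9560


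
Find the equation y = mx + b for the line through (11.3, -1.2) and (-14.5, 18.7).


m = (19.9)/(-25.8) = -0.7713
b = y1 - m*x1 = -1.2 - (19.9*11.3)/(-25.8) = -1.2 + 8.7159 = 7.5159

y = -0.7713x + 7.5159


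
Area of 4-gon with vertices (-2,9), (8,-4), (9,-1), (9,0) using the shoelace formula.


sum(xi*y_{i+1}) = -2*(-4) + 8*(-1) + 9*0 + 9*9 = 81
sum(yi*x_{i+1}) = 9*8 - 4*9 - 1*9 + 0*(-2) = 27
Area = |81 - 27|/2 = 54/2 = 27.0000

27.0000 sq units


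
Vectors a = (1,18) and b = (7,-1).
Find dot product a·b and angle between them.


a·b = 1*7 + 18*(-1) = 7 - 18 = -11
|a| = sqrt(1+324) = 18.0278
|b| = sqrt(49+1) = 7.0711
cos(theta) = -11/(sqrt(325)*sqrt(50)) = -11/sqrt(16250) = -0.086291
theta = arccos(-11/sqrt(16250)) = 94.9503 degrees

a·b = -11, theta = 94.9503 deg


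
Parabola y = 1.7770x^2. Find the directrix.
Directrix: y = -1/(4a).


a = 1.7770
1/(4a) = 0.1407
directrix: y = -0.1407 = -0.1407

y = -0.1407


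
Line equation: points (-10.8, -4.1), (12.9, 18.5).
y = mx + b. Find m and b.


m = (22.6)/(23.7) = 0.9536
b = y1 - m*x1 = -4.1 - (22.6*(-10.8))/(23.7) = -4.1 + 10.2987 = 6.1987

y = 0.9536x + 6.1987


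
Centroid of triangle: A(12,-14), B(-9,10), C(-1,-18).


Gx = (12- 9- 1)/3 = 2/3 = 0.6667
Gy = (-14+10- 18)/3 = -22/3 = -7.3333

G = (0.6667, -7.3333)


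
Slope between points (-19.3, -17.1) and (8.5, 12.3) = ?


dy = 12.3 + 17.1 = 29.4
dx = 8.5 + 19.3 = 27.8
m = 29.4/27.8 = 1.0576

m = 1.0576


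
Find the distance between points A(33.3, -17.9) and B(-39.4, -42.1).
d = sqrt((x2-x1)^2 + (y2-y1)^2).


dx = -39.4 - 33.3 = -72.7
dy = -42.1 + 17.9 = -24.2
d = sqrt(5285.29 + 585.64) = sqrt(5870.93) = 76.6220

76.6220


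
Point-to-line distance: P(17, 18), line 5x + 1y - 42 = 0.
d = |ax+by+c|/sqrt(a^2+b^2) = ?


|5*17 + 1*18 - 42| = |61| = 61
sqrt(25 + 1) = sqrt(26) = 5.0990
d = 61/sqrt(26) = 11.9631

11.9631


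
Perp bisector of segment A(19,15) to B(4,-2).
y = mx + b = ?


Midpoint = (11.5, 6.5)
Slope of AB = dy/dx = -17/(-15) = 1.1333
Perp slope = -dx/dy = -15/17 = -0.8824
b = My - (perp slope)*Mx = 6.5 + (-15*11.5)/(-17) = 6.5 + 10.1471 = 16.6471

y = -0.8824x + 16.6471


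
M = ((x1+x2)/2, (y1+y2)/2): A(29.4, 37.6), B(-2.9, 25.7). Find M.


Mx = (29.4 - 2.9)/2 = 26.5/2 = 13.2500
My = (37.6 + 25.7)/2 = 63.3/2 = 31.6500

(13.2500, 31.6500)


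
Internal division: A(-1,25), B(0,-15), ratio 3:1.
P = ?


Px = (3*0 + 1*(-1))/4 = -1/4 = -0.2500
Py = (3*(-15) + 1*25)/4 = -20/4 = -5.0000

P = (-0.2500, -5.0000)


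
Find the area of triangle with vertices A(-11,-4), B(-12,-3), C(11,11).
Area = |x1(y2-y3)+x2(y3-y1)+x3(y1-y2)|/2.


-11*(-3-11) = 154
-12*(11+ 4) = -180
11*(-4+ 3) = -11
sum = -37
Area = |-37|/2 = 18.5000

18.5000 sq units


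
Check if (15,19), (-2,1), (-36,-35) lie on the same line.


15*(1+ 35) - 2*(-35-19) - 36*(19-1)
= 540 + 108 - 648 = 0

Yes, collinear (determinant = 0)


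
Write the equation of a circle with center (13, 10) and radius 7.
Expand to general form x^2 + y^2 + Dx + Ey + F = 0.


(x-13)^2 + (y-10)^2 = 7^2
D = -2h = -26, E = -2k = -20
F = h^2+k^2-r^2 = 169+100-49 = 220

x^2 + y^2 - 26x - 20y + 220 = 0


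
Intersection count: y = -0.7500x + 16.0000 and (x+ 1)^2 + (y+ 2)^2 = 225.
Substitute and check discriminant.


Substitute y = -0.7500x + 16.0000: (x+ 1)^2 + (-0.7500x+16.0000+ 2)^2 = 225
Expand to Ax^2 + Bx + C = 0, where b-k = 18
A = 1+m^2 = 1.5625
B = 2(m(b-k) - h) = 2(-0.7500*18 + 1) = -25
C = h^2 + (b-k)^2 - r^2 = 1 + 324 - 225 = 100
disc = B^2-4AC = 625.0000 - 625.0000 = 0
disc = 0

1 intersection point (tangent)


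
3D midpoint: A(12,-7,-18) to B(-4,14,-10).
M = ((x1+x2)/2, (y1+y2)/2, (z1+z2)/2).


Mx = (12- 4)/2 = 4.0000
My = (-7+14)/2 = 3.5000
Mz = (-18- 10)/2 = -14.0000

M = (4.0000, 3.5000, -14.0000)


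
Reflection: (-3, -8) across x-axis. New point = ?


Reflection rule for x-axis: (x, -y)
(-3, -8) -> (-3, 8)

(-3, 8)


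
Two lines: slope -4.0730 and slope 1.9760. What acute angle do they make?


m1-m2 = -6.049
1+m1*m2 = -7.048248
tan(theta) = |-6.049/(-7.048248)| = 0.858227
theta = arctan(|-6.049/(-7.048248)|) = 40.6371 degrees (acute angle)

40.6371 degrees


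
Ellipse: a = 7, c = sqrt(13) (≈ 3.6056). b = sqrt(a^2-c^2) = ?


b^2 = 7^2 - (sqrt(13))^2 = 49 - 13 = 36
b = sqrt(36) = 6

b = 6


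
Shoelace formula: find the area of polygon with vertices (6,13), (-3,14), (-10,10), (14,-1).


sum(xi*y_{i+1}) = 6*14 - 3*10 - 10*(-1) + 14*13 = 246
sum(yi*x_{i+1}) = 13*(-3) + 14*(-10) + 10*14 - 1*6 = -45
Area = |246 + 45|/2 = 291/2 = 145.5000

145.5000 sq units


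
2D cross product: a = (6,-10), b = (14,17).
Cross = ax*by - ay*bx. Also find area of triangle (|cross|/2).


cross = 6*17 + 10*14 = 102 + 140 = 242
Triangle area = |242|/2 = 242/2 = 121.0000

cross = 242, triangle area = 121.0000


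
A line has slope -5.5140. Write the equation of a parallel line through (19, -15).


Parallel lines have equal slopes.
m2 = -5.5140
b2 = -15 + 5.5140*19 = 89.7660

y = -5.5140x + 89.7660


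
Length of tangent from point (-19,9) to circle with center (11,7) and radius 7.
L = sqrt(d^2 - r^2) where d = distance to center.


d = sqrt((-19-11)^2 + (9-7)^2) = sqrt(900+4) = 30.0666
L = sqrt(904.0000 - 49) = sqrt(855.0000) = 29.2404

29.2404


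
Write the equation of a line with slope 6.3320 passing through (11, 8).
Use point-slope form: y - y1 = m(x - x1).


y - 8 = 6.3320(x - 11)
y = 6.3320x + 8 - 6.3320*11
y = 6.3320x - 61.6520

y = 6.3320x - 61.6520


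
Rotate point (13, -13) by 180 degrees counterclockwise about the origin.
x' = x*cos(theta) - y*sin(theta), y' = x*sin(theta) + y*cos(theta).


cos(180) = -1, sin(180) = 0
x' = 13*(-1) + 13*0 = -13
y' = 13*0 - 13*(-1) = 13

(-13, 13)


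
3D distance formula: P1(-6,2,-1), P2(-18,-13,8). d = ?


dx=-12, dy=-15, dz=9
d = sqrt(144+225+81) = sqrt(450) = 21.2132

21.2132


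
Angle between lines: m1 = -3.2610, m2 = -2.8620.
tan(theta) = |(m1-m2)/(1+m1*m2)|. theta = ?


m1-m2 = -0.399
1+m1*m2 = 10.332982
tan(theta) = |-0.399/10.332982| = 0.038614
theta = arctan(|-0.399/10.332982|) = 2.2113 degrees (acute angle)

2.2113 degrees


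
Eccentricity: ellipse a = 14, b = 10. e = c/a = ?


c = sqrt(196-100) = sqrt(96) = 9.7980
e = c/a = sqrt(96)/14 = 0.6999

e = 0.6999


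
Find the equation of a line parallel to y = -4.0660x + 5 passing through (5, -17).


Parallel lines have equal slopes.
m2 = -4.0660
b2 = -17 + 4.0660*5 = 3.3300

y = -4.0660x + 3.3300


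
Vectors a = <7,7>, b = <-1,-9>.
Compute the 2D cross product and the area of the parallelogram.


cross = 7*(-9) - 7*(-1) = -63 + 7 = -56
Parallelogram area = |-56| = 56

cross = -56, parallelogram area = 56


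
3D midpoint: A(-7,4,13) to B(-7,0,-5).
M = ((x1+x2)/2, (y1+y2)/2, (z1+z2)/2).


Mx = (-7- 7)/2 = -7.0000
My = (4+0)/2 = 2.0000
Mz = (13- 5)/2 = 4.0000

M = (-7.0000, 2.0000, 4.0000)


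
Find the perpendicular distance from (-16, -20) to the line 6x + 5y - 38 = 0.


|6*(-16) + 5*(-20) - 38| = |-234| = 234
sqrt(36 + 25) = sqrt(61) = 7.8102
d = 234/sqrt(61) = 29.9606

29.9606


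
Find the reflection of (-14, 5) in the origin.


Reflection rule for origin: (-x, -y)
(-14, 5) -> (14, -5)

(14, -5)


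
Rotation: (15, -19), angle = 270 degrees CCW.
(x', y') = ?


cos(270) = 0, sin(270) = -1
x' = 15*0 + 19*(-1) = -19
y' = 15*(-1) - 19*0 = -15

(-19, -15)


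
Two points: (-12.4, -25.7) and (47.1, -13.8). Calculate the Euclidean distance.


dx = 47.1 + 12.4 = 59.5
dy = -13.8 + 25.7 = 11.9
d = sqrt(3540.25 + 141.61) = sqrt(3681.86) = 60.6783

60.6783


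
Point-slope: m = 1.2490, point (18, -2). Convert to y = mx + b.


y + 2 = 1.2490(x - 18)
y = 1.2490x - 2 - 1.2490*18
y = 1.2490x - 24.4820

y = 1.2490x - 24.4820


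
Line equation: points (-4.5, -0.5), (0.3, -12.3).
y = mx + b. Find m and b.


m = (-11.8)/(4.8) = -2.4583
b = y1 - m*x1 = -0.5 - (-11.8*(-4.5))/(4.8) = -0.5 - 11.0625 = -11.5625

y = -2.4583x - 11.5625


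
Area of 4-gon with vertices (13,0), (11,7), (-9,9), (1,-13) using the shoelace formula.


sum(xi*y_{i+1}) = 13*7 + 11*9 - 9*(-13) + 1*0 = 307
sum(yi*x_{i+1}) = 0*11 + 7*(-9) + 9*1 - 13*13 = -223
Area = |307 + 223|/2 = 530/2 = 265.0000

265.0000 sq units


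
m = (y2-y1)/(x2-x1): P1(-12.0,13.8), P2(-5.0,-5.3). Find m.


dy = -5.3 - 13.8 = -19.1
dx = -5.0 + 12.0 = 7.0
m = -19.1/7.0 = -2.7286

m = -2.7286


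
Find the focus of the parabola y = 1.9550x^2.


a = 1.9550
4a = 7.8200
focus = (0, 1/7.8200) = (0, 0.1279)

Focus = (0, 0.1279)


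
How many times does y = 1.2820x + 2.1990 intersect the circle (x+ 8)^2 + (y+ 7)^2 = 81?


Substitute y = 1.2820x + 2.1990: (x+ 8)^2 + (1.2820x+2.1990+ 7)^2 = 81
Expand to Ax^2 + Bx + C = 0, where b-k = 9.199
A = 1+m^2 = 2.643524
B = 2(m(b-k) - h) = 2(1.2820*9.199 + 8) = 39.586236
C = h^2 + (b-k)^2 - r^2 = 64 + 84.621601 - 81 = 67.621601
disc = B^2-4AC = 1567.0701 - 715.0373 = 852.0328
disc > 0

2 intersection points


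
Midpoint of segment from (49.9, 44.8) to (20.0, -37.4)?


Mx = (49.9 + 20.0)/2 = 69.9/2 = 34.9500
My = (44.8 - 37.4)/2 = 7.4/2 = 3.7000

(34.9500, 3.7000)


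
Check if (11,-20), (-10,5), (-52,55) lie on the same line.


11*(5-55) - 10*(55+ 20) - 52*(-20-5)
= -550 - 750 + 1300 = 0

Yes, collinear (determinant = 0)


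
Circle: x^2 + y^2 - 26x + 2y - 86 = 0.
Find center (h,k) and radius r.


h = -D/2 = 26/2 = 13
k = -E/2 = -2/2 = -1
r^2 = h^2 + k^2 - F = 169 + 1 + 86 = 256
r = 16

Center (13, -1), radius = 16


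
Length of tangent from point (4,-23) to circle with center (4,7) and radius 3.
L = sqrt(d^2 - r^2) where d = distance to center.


d = sqrt((4-4)^2 + (-23-7)^2) = sqrt(0+900) = 30.0000
L = sqrt(900.0000 - 9) = sqrt(891.0000) = 29.8496

29.8496


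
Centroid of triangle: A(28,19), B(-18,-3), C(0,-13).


Gx = (28- 18+0)/3 = 10/3 = 3.3333
Gy = (19- 3- 13)/3 = 3/3 = 1.0000

G = (3.3333, 1.0000)


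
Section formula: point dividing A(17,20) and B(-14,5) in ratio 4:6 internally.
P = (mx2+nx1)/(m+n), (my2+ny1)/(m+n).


Px = (4*(-14) + 6*17)/10 = 46/10 = 4.6000
Py = (4*5 + 6*20)/10 = 140/10 = 14.0000

P = (4.6000, 14.0000)


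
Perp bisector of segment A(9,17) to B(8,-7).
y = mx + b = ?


Midpoint = (8.5, 5)
Slope of AB = dy/dx = -24/(-1) = 24.0000
Perp slope = -dx/dy = -1/24 = -0.0417
b = My - (perp slope)*Mx = 5 + (-1*8.5)/(-24) = 5 + 0.3542 = 5.3542

y = -0.0417x + 5.3542


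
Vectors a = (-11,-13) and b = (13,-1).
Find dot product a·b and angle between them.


a·b = -11*13 - 13*(-1) = -143 + 13 = -130
|a| = sqrt(121+169) = 17.0294
|b| = sqrt(169+1) = 13.0384
cos(theta) = -130/(sqrt(290)*sqrt(170)) = -130/sqrt(49300) = -0.585491
theta = arccos(-130/sqrt(49300)) = 125.8377 degrees

a·b = -130, theta = 125.8377 deg


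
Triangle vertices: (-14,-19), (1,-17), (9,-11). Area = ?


-14*(-17+ 11) = 84
1*(-11+ 19) = 8
9*(-19+ 17) = -18
sum = 74
Area = |74|/2 = 37.0000

37.0000 sq units


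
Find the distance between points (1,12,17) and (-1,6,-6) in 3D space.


dx=-2, dy=-6, dz=-23
d = sqrt(4+36+529) = sqrt(569) = 23.8537

23.8537


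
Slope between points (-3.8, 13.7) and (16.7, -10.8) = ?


dy = -10.8 - 13.7 = -24.5
dx = 16.7 + 3.8 = 20.5
m = -24.5/20.5 = -1.1951

m = -1.1951


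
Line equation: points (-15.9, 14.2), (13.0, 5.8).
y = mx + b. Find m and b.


m = (-8.4)/(28.9) = -0.2907
b = y1 - m*x1 = 14.2 - (-8.4*(-15.9))/(28.9) = 14.2 - 4.6215 = 9.5785

y = -0.2907x + 9.5785


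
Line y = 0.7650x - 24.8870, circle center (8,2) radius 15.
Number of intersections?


Substitute y = 0.7650x - 24.8870: (x-8)^2 + (0.7650x- 24.8870-2)^2 = 225
Expand to Ax^2 + Bx + C = 0, where b-k = -26.887
A = 1+m^2 = 1.585225
B = 2(m(b-k) - h) = 2(0.7650*(-26.887) - 8) = -57.13711
C = h^2 + (b-k)^2 - r^2 = 64 + 722.910769 - 225 = 561.910769
disc = B^2-4AC = 3264.6493 - 3563.0200 = -298.3707
disc < 0

0 intersection points


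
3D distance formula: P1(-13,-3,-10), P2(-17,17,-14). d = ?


dx=-4, dy=20, dz=-4
d = sqrt(16+400+16) = sqrt(432) = 20.7846

20.7846


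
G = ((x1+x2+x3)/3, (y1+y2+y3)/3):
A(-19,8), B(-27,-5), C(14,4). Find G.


Gx = (-19- 27+14)/3 = -32/3 = -10.6667
Gy = (8- 5+4)/3 = 7/3 = 2.3333

G = (-10.6667, 2.3333)


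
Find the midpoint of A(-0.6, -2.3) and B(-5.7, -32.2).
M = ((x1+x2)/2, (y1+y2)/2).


Mx = (-0.6 - 5.7)/2 = -6.3/2 = -3.1500
My = (-2.3 - 32.2)/2 = -34.5/2 = -17.2500

(-3.1500, -17.2500)


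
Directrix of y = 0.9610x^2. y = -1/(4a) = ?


a = 0.9610
1/(4a) = 0.2601
directrix: y = -0.2601 = -0.2601

y = -0.2601


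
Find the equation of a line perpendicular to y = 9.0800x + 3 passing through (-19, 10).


Perpendicular slope = -1/m1 = -1/9.0800 = -0.1101
b2 = y0 - m2*x0 = 10 - 19/9.0800 = 10 - 2.0925 = 7.9075

y = -0.1101x + 7.9075


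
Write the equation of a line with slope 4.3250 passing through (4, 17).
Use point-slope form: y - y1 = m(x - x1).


y - 17 = 4.3250(x - 4)
y = 4.3250x + 17 - 4.3250*4
y = 4.3250x - 0.3000

y = 4.3250x - 0.3000


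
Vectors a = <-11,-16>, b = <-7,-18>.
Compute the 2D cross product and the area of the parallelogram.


cross = -11*(-18) + 16*(-7) = 198 - 112 = 86
Parallelogram area = |86| = 86

cross = 86, parallelogram area = 86


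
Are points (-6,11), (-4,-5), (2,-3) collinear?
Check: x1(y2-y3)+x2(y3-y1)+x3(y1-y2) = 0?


-6*(-5+ 3) - 4*(-3-11) + 2*(11+ 5)
= 12 + 56 + 32 = 100

No, not collinear (determinant = 100)


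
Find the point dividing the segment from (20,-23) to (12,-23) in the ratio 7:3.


Px = (7*12 + 3*20)/10 = 144/10 = 14.4000
Py = (7*(-23) + 3*(-23))/10 = -230/10 = -23.0000

P = (14.4000, -23.0000)


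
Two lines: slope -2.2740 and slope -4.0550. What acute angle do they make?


m1-m2 = 1.781
1+m1*m2 = 10.22107
tan(theta) = |1.781/10.22107| = 0.174248
theta = arctan(|1.781/10.22107|) = 9.8844 degrees (acute angle)

9.8844 degrees


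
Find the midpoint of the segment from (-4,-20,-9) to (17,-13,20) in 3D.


Mx = (-4+17)/2 = 6.5000
My = (-20- 13)/2 = -16.5000
Mz = (-9+20)/2 = 5.5000

M = (6.5000, -16.5000, 5.5000)


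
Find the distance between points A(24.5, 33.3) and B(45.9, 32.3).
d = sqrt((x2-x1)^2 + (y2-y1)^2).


dx = 45.9 - 24.5 = 21.4
dy = 32.3 - 33.3 = -1.0
d = sqrt(457.96 + 1.0) = sqrt(458.96) = 21.4234

21.4234


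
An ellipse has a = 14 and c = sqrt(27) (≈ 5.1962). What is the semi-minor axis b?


b^2 = 14^2 - (sqrt(27))^2 = 196 - 27 = 169
b = sqrt(169) = 13

b = 13


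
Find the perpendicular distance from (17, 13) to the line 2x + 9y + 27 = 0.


|2*17 + 9*13 + 27| = |178| = 178
sqrt(4 + 81) = sqrt(85) = 9.2195
d = 178/sqrt(85) = 19.3068

19.3068


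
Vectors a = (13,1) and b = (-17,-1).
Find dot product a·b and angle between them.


a·b = 13*(-17) + 1*(-1) = -221 - 1 = -222
|a| = sqrt(169+1) = 13.0384
|b| = sqrt(289+1) = 17.0294
cos(theta) = -222/(sqrt(170)*sqrt(290)) = -222/sqrt(49300) = -0.999838
theta = arccos(-222/sqrt(49300)) = 178.9678 degrees

a·b = -222, theta = 178.9678 deg


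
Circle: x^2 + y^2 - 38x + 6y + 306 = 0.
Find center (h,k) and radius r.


h = -D/2 = 38/2 = 19
k = -E/2 = -6/2 = -3
r^2 = h^2 + k^2 - F = 361 + 9 - 306 = 64
r = 8

Center (19, -3), radius = 8


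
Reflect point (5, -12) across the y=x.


Reflection rule for y=x: (y, x)
(5, -12) -> (-12, 5)

(-12, 5)


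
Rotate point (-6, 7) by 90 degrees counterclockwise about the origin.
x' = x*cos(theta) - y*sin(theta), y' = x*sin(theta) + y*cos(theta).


cos(90) = 0, sin(90) = 1
x' = -6*0 - 7*1 = -7
y' = -6*1 + 7*0 = -6

(-7, -6)


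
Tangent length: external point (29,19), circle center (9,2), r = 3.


d = sqrt((29-9)^2 + (19-2)^2) = sqrt(400+289) = 26.2488
L = sqrt(689.0000 - 9) = sqrt(680.0000) = 26.0768

26.0768


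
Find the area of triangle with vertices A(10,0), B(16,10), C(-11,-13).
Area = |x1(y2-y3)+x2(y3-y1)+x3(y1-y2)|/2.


10*(10+ 13) = 230
16*(-13-0) = -208
-11*(0-10) = 110
sum = 132
Area = |132|/2 = 66.0000

66.0000 sq units


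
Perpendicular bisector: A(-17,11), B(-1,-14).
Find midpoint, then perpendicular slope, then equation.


Midpoint = (-9, -1.5)
Slope of AB = dy/dx = -25/16 = -1.5625
Perp slope = -dx/dy = 16/25 = 0.6400
b = My - (perp slope)*Mx = -1.5 + (16*(-9))/(-25) = -1.5 + 5.7600 = 4.2600

y = 0.6400x + 4.2600


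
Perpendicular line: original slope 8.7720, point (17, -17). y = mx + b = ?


Perpendicular slope = -1/m1 = -1/8.7720 = -0.1140
b2 = y0 - m2*x0 = -17 + 17/8.7720 = -17 + 1.9380 = -15.0620

y = -0.1140x - 15.0620


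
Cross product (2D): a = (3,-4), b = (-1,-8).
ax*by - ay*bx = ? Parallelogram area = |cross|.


cross = 3*(-8) + 4*(-1) = -24 - 4 = -28
Parallelogram area = |-28| = 28

cross = -28, parallelogram area = 28


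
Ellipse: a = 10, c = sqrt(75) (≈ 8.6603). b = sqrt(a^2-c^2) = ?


b^2 = 10^2 - (sqrt(75))^2 = 100 - 75 = 25
b = sqrt(25) = 5

b = 5


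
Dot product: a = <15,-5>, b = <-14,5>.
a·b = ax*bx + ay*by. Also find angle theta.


a·b = 15*(-14) - 5*5 = -210 - 25 = -235
|a| = sqrt(225+25) = 15.8114
|b| = sqrt(196+25) = 14.8661
cos(theta) = -235/(sqrt(250)*sqrt(221)) = -235/sqrt(55250) = -0.999774
theta = arccos(-235/sqrt(55250)) = 178.7811 degrees

a·b = -235, theta = 178.7811 deg


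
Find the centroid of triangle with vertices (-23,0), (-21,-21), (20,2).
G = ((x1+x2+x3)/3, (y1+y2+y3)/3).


Gx = (-23- 21+20)/3 = -24/3 = -8.0000
Gy = (0- 21+2)/3 = -19/3 = -6.3333

G = (-8.0000, -6.3333)


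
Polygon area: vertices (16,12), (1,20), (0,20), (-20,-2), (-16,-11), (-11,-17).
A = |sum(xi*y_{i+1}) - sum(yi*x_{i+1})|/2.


sum(xi*y_{i+1}) = 16*20 + 1*20 + 0*(-2) - 20*(-11) - 16*(-17) - 11*12 = 700
sum(yi*x_{i+1}) = 12*1 + 20*0 + 20*(-20) - 2*(-16) - 11*(-11) - 17*16 = -507
Area = |700 + 507|/2 = 1207/2 = 603.5000

603.5000 sq units


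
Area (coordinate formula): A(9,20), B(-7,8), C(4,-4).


9*(8+ 4) = 108
-7*(-4-20) = 168
4*(20-8) = 48
sum = 324
Area = |324|/2 = 162.0000

162.0000 sq units


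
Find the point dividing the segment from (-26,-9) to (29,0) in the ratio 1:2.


Px = (1*29 + 2*(-26))/3 = -23/3 = -7.6667
Py = (1*0 + 2*(-9))/3 = -18/3 = -6.0000

P = (-7.6667, -6.0000)


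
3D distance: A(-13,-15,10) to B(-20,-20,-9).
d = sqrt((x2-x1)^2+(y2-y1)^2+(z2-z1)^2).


dx=-7, dy=-5, dz=-19
d = sqrt(49+25+361) = sqrt(435) = 20.8567

20.8567


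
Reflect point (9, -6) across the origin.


Reflection rule for origin: (-x, -y)
(9, -6) -> (-9, 6)

(-9, 6)


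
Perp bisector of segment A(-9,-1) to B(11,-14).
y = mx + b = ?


Midpoint = (1, -7.5)
Slope of AB = dy/dx = -13/20 = -0.6500
Perp slope = -dx/dy = 20/13 = 1.5385
b = My - (perp slope)*Mx = -7.5 + (20*1)/(-13) = -7.5 - 1.5385 = -9.0385

y = 1.5385x - 9.0385


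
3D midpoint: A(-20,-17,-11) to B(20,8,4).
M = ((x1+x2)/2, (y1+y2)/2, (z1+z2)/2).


Mx = (-20+20)/2 = 0
My = (-17+8)/2 = -4.5000
Mz = (-11+4)/2 = -3.5000

M = (0, -4.5000, -3.5000)


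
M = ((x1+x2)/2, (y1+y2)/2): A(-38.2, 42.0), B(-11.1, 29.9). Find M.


Mx = (-38.2 - 11.1)/2 = -49.3/2 = -24.6500
My = (42.0 + 29.9)/2 = 71.9/2 = 35.9500

(-24.6500, 35.9500)


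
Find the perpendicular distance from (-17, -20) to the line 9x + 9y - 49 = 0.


|9*(-17) + 9*(-20) - 49| = |-382| = 382
sqrt(81 + 81) = sqrt(162) = 12.7279
d = 382/sqrt(162) = 30.0128

30.0128


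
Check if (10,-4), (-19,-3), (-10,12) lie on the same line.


10*(-3-12) - 19*(12+ 4) - 10*(-4+ 3)
= -150 - 304 + 10 = -444

No, not collinear (determinant = -444)


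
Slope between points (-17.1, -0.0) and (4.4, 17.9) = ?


dy = 17.9 + 0.0 = 17.9
dx = 4.4 + 17.1 = 21.5
m = 17.9/21.5 = 0.8326

m = 0.8326


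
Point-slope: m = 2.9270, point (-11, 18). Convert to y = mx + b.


y - 18 = 2.9270(x + 11)
y = 2.9270x + 18 - 2.9270*(-11)
y = 2.9270x + 50.1970

y = 2.9270x + 50.1970


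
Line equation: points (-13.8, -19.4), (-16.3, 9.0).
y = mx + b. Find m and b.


m = (28.4)/(-2.5) = -11.3600
b = y1 - m*x1 = -19.4 - (28.4*(-13.8))/(-2.5) = -19.4 - 156.7680 = -176.1680

y = -11.3600x - 176.1680


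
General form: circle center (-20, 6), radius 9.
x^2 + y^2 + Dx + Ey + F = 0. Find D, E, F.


(x+ 20)^2 + (y-6)^2 = 9^2
D = -2h = 40, E = -2k = -12
F = h^2+k^2-r^2 = 400+36-81 = 355

D = 40, E = -12, F = 355


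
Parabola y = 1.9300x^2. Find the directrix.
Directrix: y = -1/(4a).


a = 1.9300
1/(4a) = 0.1295
directrix: y = -0.1295 = -0.1295

y = -0.1295


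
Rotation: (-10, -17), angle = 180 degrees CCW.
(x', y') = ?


cos(180) = -1, sin(180) = 0
x' = -10*(-1) + 17*0 = 10
y' = -10*0 - 17*(-1) = 17

(10, 17)


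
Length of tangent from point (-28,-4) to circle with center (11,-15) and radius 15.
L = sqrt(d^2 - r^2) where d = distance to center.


d = sqrt((-28-11)^2 + (-4+ 15)^2) = sqrt(1521+121) = 40.5216
L = sqrt(1642.0000 - 225) = sqrt(1417.0000) = 37.6431

37.6431


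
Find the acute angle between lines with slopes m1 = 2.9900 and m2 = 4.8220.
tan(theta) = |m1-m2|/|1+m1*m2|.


m1-m2 = -1.832
1+m1*m2 = 15.41778
tan(theta) = |-1.832/15.41778| = 0.118824
theta = arctan(|-1.832/15.41778|) = 6.7763 degrees (acute angle)

6.7763 degrees


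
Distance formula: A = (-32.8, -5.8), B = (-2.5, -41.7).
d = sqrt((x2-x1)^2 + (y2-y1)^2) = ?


dx = -2.5 + 32.8 = 30.3
dy = -41.7 + 5.8 = -35.9
d = sqrt(918.09 + 1288.81) = sqrt(2206.9) = 46.9777

46.9777


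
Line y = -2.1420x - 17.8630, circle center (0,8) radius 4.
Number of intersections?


Substitute y = -2.1420x - 17.8630: (x-0)^2 + (-2.1420x- 17.8630-8)^2 = 16
Expand to Ax^2 + Bx + C = 0, where b-k = -25.863
A = 1+m^2 = 5.588164
B = 2(m(b-k) - h) = 2(-2.1420*(-25.863) - 0) = 110.797092
C = h^2 + (b-k)^2 - r^2 = 0 + 668.894769 - 16 = 652.894769
disc = B^2-4AC = 12275.9956 - 14593.9322 = -2317.9366
disc < 0

0 intersection points


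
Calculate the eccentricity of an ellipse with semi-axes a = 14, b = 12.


c = sqrt(196-144) = sqrt(52) = 7.2111
e = c/a = sqrt(52)/14 = 0.5151

e = 0.5151


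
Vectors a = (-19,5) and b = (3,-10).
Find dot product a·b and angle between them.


a·b = -19*3 + 5*(-10) = -57 - 50 = -107
|a| = sqrt(361+25) = 19.6469
|b| = sqrt(9+100) = 10.4403
cos(theta) = -107/(sqrt(386)*sqrt(109)) = -107/sqrt(42074) = -0.521647
theta = arccos(-107/sqrt(42074)) = 121.4428 degrees

a·b = -107, theta = 121.4428 deg


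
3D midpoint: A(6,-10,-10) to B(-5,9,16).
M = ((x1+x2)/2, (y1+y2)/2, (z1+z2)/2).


Mx = (6- 5)/2 = 0.5000
My = (-10+9)/2 = -0.5000
Mz = (-10+16)/2 = 3.0000

M = (0.5000, -0.5000, 3.0000)


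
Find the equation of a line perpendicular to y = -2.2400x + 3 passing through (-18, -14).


Perpendicular slope = -1/m1 = -1/(-2.2400) = 0.4464
b2 = y0 - m2*x0 = -14 - 18/(-2.2400) = -14 + 8.0357 = -5.9643

y = 0.4464x - 5.9643


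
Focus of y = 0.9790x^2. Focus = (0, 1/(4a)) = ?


a = 0.9790
4a = 3.9160
focus = (0, 1/3.9160) = (0, 0.2554)

Focus = (0, 0.2554)


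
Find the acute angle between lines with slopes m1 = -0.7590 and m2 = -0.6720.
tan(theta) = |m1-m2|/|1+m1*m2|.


m1-m2 = -0.087
1+m1*m2 = 1.510048
tan(theta) = |-0.087/1.510048| = 0.057614
theta = arctan(|-0.087/1.510048|) = 3.2974 degrees (acute angle)

3.2974 degrees


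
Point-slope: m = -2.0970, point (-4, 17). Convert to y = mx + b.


y - 17 = -2.0970(x + 4)
y = -2.0970x + 17 + 2.0970*(-4)
y = -2.0970x + 8.6120

y = -2.0970x + 8.6120


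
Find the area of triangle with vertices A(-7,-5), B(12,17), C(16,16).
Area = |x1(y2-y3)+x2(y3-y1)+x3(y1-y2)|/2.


-7*(17-16) = -7
12*(16+ 5) = 252
16*(-5-17) = -352
sum = -107
Area = |-107|/2 = 53.5000

53.5000 sq units


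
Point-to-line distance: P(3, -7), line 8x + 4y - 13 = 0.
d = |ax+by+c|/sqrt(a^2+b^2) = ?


|8*3 + 4*(-7) - 13| = |-17| = 17
sqrt(64 + 16) = sqrt(80) = 8.9443
d = 17/sqrt(80) = 1.9007

1.9007


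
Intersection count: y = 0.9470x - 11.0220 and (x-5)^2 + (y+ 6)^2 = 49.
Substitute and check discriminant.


Substitute y = 0.9470x - 11.0220: (x-5)^2 + (0.9470x- 11.0220+ 6)^2 = 49
Expand to Ax^2 + Bx + C = 0, where b-k = -5.022
A = 1+m^2 = 1.896809
B = 2(m(b-k) - h) = 2(0.9470*(-5.022) - 5) = -19.511668
C = h^2 + (b-k)^2 - r^2 = 25 + 25.220484 - 49 = 1.220484
disc = B^2-4AC = 380.7052 - 9.2601 = 371.4451
disc > 0

2 intersection points


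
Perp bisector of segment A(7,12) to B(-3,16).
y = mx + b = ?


Midpoint = (2, 14)
Slope of AB = dy/dx = 4/(-10) = -0.4000
Perp slope = -dx/dy = 10/4 = 2.5000
b = My - (perp slope)*Mx = 14 + (-10*2)/4 = 14 - 5.0000 = 9.0000

y = 2.5000x + 9.0000


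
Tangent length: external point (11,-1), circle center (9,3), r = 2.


d = sqrt((11-9)^2 + (-1-3)^2) = sqrt(4+16) = 4.4721
L = sqrt(20.0000 - 4) = sqrt(16.0000) = 4.0000

4.0000


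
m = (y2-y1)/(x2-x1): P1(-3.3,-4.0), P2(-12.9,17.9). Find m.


dy = 17.9 + 4.0 = 21.9
dx = -12.9 + 3.3 = -9.6
m = 21.9/(-9.6) = -2.2812

m = -2.2812


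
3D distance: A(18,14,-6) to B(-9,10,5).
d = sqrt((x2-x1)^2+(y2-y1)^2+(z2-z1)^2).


dx=-27, dy=-4, dz=11
d = sqrt(729+16+121) = sqrt(866) = 29.4279

29.4279


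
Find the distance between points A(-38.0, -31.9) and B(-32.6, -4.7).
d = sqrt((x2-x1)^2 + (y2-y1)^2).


dx = -32.6 + 38.0 = 5.4
dy = -4.7 + 31.9 = 27.2
d = sqrt(29.16 + 739.84) = sqrt(769) = 27.7308

27.7308


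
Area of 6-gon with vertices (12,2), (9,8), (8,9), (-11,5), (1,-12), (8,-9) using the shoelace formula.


sum(xi*y_{i+1}) = 12*8 + 9*9 + 8*5 - 11*(-12) + 1*(-9) + 8*2 = 356
sum(yi*x_{i+1}) = 2*9 + 8*8 + 9*(-11) + 5*1 - 12*8 - 9*12 = -216
Area = |356 + 216|/2 = 572/2 = 286.0000

286.0000 sq units


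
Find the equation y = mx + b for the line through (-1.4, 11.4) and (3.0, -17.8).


m = (-29.2)/(4.4) = -6.6364
b = y1 - m*x1 = 11.4 - (-29.2*(-1.4))/(4.4) = 11.4 - 9.2909 = 2.1091

y = -6.6364x + 2.1091


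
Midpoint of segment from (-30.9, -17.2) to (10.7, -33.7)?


Mx = (-30.9 + 10.7)/2 = -20.2/2 = -10.1000
My = (-17.2 - 33.7)/2 = -50.9/2 = -25.4500

(-10.1000, -25.4500)


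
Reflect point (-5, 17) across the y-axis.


Reflection rule for y-axis: (-x, y)
(-5, 17) -> (5, 17)

(5, 17)


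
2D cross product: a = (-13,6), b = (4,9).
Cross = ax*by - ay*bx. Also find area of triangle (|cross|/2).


cross = -13*9 - 6*4 = -117 - 24 = -141
Triangle area = |-141|/2 = 141/2 = 70.5000

cross = -141, triangle area = 70.5000


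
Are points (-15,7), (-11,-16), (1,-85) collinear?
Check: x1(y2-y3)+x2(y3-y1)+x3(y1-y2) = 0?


-15*(-16+ 85) - 11*(-85-7) + 1*(7+ 16)
= -1035 + 1012 + 23 = 0

Yes, collinear (determinant = 0)


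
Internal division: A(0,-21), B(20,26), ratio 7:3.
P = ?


Px = (7*20 + 3*0)/10 = 140/10 = 14.0000
Py = (7*26 + 3*(-21))/10 = 119/10 = 11.9000

P = (14.0000, 11.9000)


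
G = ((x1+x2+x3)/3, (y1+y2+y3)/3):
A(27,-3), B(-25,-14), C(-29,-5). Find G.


Gx = (27- 25- 29)/3 = -27/3 = -9.0000
Gy = (-3- 14- 5)/3 = -22/3 = -7.3333

G = (-9.0000, -7.3333)


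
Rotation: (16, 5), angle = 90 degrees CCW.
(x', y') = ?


cos(90) = 0, sin(90) = 1
x' = 16*0 - 5*1 = -5
y' = 16*1 + 5*0 = 16

(-5, 16)


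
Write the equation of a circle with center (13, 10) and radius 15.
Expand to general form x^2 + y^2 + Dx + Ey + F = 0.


(x-13)^2 + (y-10)^2 = 15^2
D = -2h = -26, E = -2k = -20
F = h^2+k^2-r^2 = 169+100-225 = 44

x^2 + y^2 - 26x - 20y + 44 = 0


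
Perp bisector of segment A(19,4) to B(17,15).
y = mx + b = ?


Midpoint = (18, 9.5)
Slope of AB = dy/dx = 11/(-2) = -5.5000
Perp slope = -dx/dy = 2/11 = 0.1818
b = My - (perp slope)*Mx = 9.5 + (-2*18)/11 = 9.5 - 3.2727 = 6.2273

y = 0.1818x + 6.2273


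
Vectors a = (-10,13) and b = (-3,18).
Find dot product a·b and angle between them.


a·b = -10*(-3) + 13*18 = 30 + 234 = 264
|a| = sqrt(100+169) = 16.4012
|b| = sqrt(9+324) = 18.2483
cos(theta) = 264/(sqrt(269)*sqrt(333)) = 264/sqrt(89577) = 0.882075
theta = arccos(264/sqrt(89577)) = 28.1063 degrees

a·b = 264, theta = 28.1063 deg


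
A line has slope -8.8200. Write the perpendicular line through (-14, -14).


Perpendicular slope = -1/m1 = -1/(-8.8200) = 0.1134
b2 = y0 - m2*x0 = -14 - 14/(-8.8200) = -14 + 1.5873 = -12.4127

y = 0.1134x - 12.4127


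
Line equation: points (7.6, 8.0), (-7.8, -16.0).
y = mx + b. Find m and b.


m = (-24.0)/(-15.4) = 1.5584
b = y1 - m*x1 = 8.0 - (-24.0*7.6)/(-15.4) = 8.0 - 11.8442 = -3.8442

y = 1.5584x - 3.8442


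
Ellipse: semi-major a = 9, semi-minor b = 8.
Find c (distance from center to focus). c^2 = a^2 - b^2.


c^2 = 9^2 - 8^2 = 81 - 64 = 17
c = sqrt(17) = 4.1231

c = 4.1231


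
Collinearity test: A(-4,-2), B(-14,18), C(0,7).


-4*(18-7) - 14*(7+ 2) + 0*(-2-18)
= -44 - 126 + 0 = -170

No, not collinear (determinant = -170)


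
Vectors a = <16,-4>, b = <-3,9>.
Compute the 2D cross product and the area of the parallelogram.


cross = 16*9 + 4*(-3) = 144 - 12 = 132
Parallelogram area = |132| = 132

cross = 132, parallelogram area = 132


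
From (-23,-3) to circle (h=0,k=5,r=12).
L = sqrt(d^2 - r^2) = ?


d = sqrt((-23-0)^2 + (-3-5)^2) = sqrt(529+64) = 24.3516
L = sqrt(593.0000 - 144) = sqrt(449.0000) = 21.1896

21.1896


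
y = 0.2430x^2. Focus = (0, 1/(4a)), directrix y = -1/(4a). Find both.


a = 0.2430
1/(4a) = 1.0288
Focus = (0, 1.0288)
Directrix: y = -1.0288

Focus = (0, 1.0288), Directrix: y = -1.0288


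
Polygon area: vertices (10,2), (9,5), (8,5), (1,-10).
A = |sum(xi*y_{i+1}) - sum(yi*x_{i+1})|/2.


sum(xi*y_{i+1}) = 10*5 + 9*5 + 8*(-10) + 1*2 = 17
sum(yi*x_{i+1}) = 2*9 + 5*8 + 5*1 - 10*10 = -37
Area = |17 + 37|/2 = 54/2 = 27.0000

27.0000 sq units


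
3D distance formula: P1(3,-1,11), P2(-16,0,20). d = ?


dx=-19, dy=1, dz=9
d = sqrt(361+1+81) = sqrt(443) = 21.0476

21.0476


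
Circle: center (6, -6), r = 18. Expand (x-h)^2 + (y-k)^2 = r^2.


(x-6)^2 + (y+ 6)^2 = 18^2
D = -2h = -12, E = -2k = 12
F = h^2+k^2-r^2 = 36+36-324 = -252

x^2 + y^2 - 12x + 12y - 252 = 0


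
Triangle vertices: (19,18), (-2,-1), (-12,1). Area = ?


19*(-1-1) = -38
-2*(1-18) = 34
-12*(18+ 1) = -228
sum = -232
Area = |-232|/2 = 116.0000

116.0000 sq units


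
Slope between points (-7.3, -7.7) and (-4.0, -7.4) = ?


dy = -7.4 + 7.7 = 0.3
dx = -4.0 + 7.3 = 3.3
m = 0.3/3.3 = 0.0909

m = 0.0909


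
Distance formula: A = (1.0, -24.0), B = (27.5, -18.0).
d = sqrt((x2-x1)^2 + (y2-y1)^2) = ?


dx = 27.5 - 1.0 = 26.5
dy = -18.0 + 24.0 = 6.0
d = sqrt(702.25 + 36.0) = sqrt(738.25) = 27.1708

27.1708


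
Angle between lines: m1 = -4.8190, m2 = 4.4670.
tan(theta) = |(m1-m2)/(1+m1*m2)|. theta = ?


m1-m2 = -9.286
1+m1*m2 = -20.526473
tan(theta) = |-9.286/(-20.526473)| = 0.452391
theta = arctan(|-9.286/(-20.526473)|) = 24.3416 degrees (acute angle)

24.3416 degrees


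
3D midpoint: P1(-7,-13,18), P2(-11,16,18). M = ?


Mx = (-7- 11)/2 = -9.0000
My = (-13+16)/2 = 1.5000
Mz = (18+18)/2 = 18.0000

M = (-9.0000, 1.5000, 18.0000)


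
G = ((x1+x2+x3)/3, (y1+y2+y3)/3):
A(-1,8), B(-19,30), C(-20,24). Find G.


Gx = (-1- 19- 20)/3 = -40/3 = -13.3333
Gy = (8+30+24)/3 = 62/3 = 20.6667

G = (-13.3333, 20.6667)


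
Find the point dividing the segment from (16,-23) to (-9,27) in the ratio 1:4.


Px = (1*(-9) + 4*16)/5 = 55/5 = 11.0000
Py = (1*27 + 4*(-23))/5 = -65/5 = -13.0000

P = (11.0000, -13.0000)


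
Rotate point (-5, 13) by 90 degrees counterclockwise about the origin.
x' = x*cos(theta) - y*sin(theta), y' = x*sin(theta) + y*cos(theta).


cos(90) = 0, sin(90) = 1
x' = -5*0 - 13*1 = -13
y' = -5*1 + 13*0 = -5

(-13, -5)


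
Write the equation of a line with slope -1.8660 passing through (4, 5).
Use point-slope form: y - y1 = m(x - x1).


y - 5 = -1.8660(x - 4)
y = -1.8660x + 5 + 1.8660*4
y = -1.8660x + 12.4640

y = -1.8660x + 12.4640


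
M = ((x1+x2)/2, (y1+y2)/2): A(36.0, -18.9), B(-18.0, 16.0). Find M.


Mx = (36.0 - 18.0)/2 = 18.0/2 = 9.0000
My = (-18.9 + 16.0)/2 = -2.9/2 = -1.4500

(9.0000, -1.4500)


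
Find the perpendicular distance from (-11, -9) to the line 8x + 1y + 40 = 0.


|8*(-11) + 1*(-9) + 40| = |-57| = 57
sqrt(64 + 1) = sqrt(65) = 8.0623
d = 57/sqrt(65) = 7.0700

7.0700


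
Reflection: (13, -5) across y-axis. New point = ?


Reflection rule for y-axis: (-x, y)
(13, -5) -> (-13, -5)

(-13, -5)


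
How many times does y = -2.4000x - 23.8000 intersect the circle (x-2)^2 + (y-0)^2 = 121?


Substitute y = -2.4000x - 23.8000: (x-2)^2 + (-2.4000x- 23.8000-0)^2 = 121
Expand to Ax^2 + Bx + C = 0, where b-k = -23.8
A = 1+m^2 = 6.76
B = 2(m(b-k) - h) = 2(-2.4000*(-23.8) - 2) = 110.24
C = h^2 + (b-k)^2 - r^2 = 4 + 566.44 - 121 = 449.44
disc = B^2-4AC = 12152.8576 - 12152.8576 = 0
disc = 0

1 intersection point (tangent)


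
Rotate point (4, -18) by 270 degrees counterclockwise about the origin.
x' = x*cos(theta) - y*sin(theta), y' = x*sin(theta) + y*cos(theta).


cos(270) = 0, sin(270) = -1
x' = 4*0 + 18*(-1) = -18
y' = 4*(-1) - 18*0 = -4

(-18, -4)


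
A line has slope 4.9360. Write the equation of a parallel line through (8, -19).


Parallel lines have equal slopes.
m2 = 4.9360
b2 = -19 - 4.9360*8 = -58.4880

y = 4.9360x - 58.4880


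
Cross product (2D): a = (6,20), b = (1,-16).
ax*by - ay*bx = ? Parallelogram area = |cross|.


cross = 6*(-16) - 20*1 = -96 - 20 = -116
Parallelogram area = |-116| = 116

cross = -116, parallelogram area = 116


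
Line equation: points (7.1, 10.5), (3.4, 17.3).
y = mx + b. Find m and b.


m = (6.8)/(-3.7) = -1.8378
b = y1 - m*x1 = 10.5 - (6.8*7.1)/(-3.7) = 10.5 + 13.0486 = 23.5486

y = -1.8378x + 23.5486


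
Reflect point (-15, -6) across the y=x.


Reflection rule for y=x: (y, x)
(-15, -6) -> (-6, -15)

(-6, -15)


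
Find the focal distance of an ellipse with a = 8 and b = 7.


c^2 = 8^2 - 7^2 = 64 - 49 = 15
c = sqrt(15) = 3.8730

c = 3.8730


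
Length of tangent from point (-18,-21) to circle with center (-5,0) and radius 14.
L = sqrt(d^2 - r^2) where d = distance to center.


d = sqrt((-18+ 5)^2 + (-21-0)^2) = sqrt(169+441) = 24.6982
L = sqrt(610.0000 - 196) = sqrt(414.0000) = 20.3470

20.3470


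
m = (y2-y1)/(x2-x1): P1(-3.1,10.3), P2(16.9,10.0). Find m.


dy = 10.0 - 10.3 = -0.3
dx = 16.9 + 3.1 = 20.0
m = -0.3/20.0 = -0.0150

m = -0.0150


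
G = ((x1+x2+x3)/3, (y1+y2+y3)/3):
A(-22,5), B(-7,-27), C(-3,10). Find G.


Gx = (-22- 7- 3)/3 = -32/3 = -10.6667
Gy = (5- 27+10)/3 = -12/3 = -4.0000

G = (-10.6667, -4.0000)


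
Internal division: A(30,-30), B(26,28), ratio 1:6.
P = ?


Px = (1*26 + 6*30)/7 = 206/7 = 29.4286
Py = (1*28 + 6*(-30))/7 = -152/7 = -21.7143

P = (29.4286, -21.7143)


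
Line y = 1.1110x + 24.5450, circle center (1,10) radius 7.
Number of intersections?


Substitute y = 1.1110x + 24.5450: (x-1)^2 + (1.1110x+24.5450-10)^2 = 49
Expand to Ax^2 + Bx + C = 0, where b-k = 14.545
A = 1+m^2 = 2.234321
B = 2(m(b-k) - h) = 2(1.1110*14.545 - 1) = 30.31899
C = h^2 + (b-k)^2 - r^2 = 1 + 211.557025 - 49 = 163.557025
disc = B^2-4AC = 919.2412 - 1461.7556 = -542.5144
disc < 0

0 intersection points


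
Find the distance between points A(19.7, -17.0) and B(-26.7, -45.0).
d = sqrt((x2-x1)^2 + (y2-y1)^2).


dx = -26.7 - 19.7 = -46.4
dy = -45.0 + 17.0 = -28.0
d = sqrt(2152.96 + 784.0) = sqrt(2936.96) = 54.1937

54.1937


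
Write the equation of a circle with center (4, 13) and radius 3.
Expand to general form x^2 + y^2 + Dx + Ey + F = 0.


(x-4)^2 + (y-13)^2 = 3^2
D = -2h = -8, E = -2k = -26
F = h^2+k^2-r^2 = 16+169-9 = 176

x^2 + y^2 - 8x - 26y + 176 = 0


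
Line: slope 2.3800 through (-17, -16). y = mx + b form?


y + 16 = 2.3800(x + 17)
y = 2.3800x - 16 - 2.3800*(-17)
y = 2.3800x + 24.4600

y = 2.3800x + 24.4600


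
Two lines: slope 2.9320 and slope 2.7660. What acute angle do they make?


m1-m2 = 0.166
1+m1*m2 = 9.109912
tan(theta) = |0.166/9.109912| = 0.018222
theta = arctan(|0.166/9.109912|) = 1.0439 degrees (acute angle)

1.0439 degrees


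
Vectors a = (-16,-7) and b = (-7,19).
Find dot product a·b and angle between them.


a·b = -16*(-7) - 7*19 = 112 - 133 = -21
|a| = sqrt(256+49) = 17.4642
|b| = sqrt(49+361) = 20.2485
cos(theta) = -21/(sqrt(305)*sqrt(410)) = -21/sqrt(125050) = -0.059385
theta = arccos(-21/sqrt(125050)) = 93.4045 degrees

a·b = -21, theta = 93.4045 deg


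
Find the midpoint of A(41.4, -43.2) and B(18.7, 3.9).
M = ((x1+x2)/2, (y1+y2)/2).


Mx = (41.4 + 18.7)/2 = 60.1/2 = 30.0500
My = (-43.2 + 3.9)/2 = -39.3/2 = -19.6500

(30.0500, -19.6500)


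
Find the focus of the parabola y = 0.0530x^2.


a = 0.0530
4a = 0.2120
focus = (0, 1/0.2120) = (0, 4.7170)

Focus = (0, 4.7170)


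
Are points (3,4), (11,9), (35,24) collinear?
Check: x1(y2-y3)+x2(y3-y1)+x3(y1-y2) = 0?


3*(9-24) + 11*(24-4) + 35*(4-9)
= -45 + 220 - 175 = 0

Yes, collinear (determinant = 0)


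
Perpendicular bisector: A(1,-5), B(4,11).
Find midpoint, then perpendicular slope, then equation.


Midpoint = (2.5, 3)
Slope of AB = dy/dx = 16/3 = 5.3333
Perp slope = -dx/dy = -3/16 = -0.1875
b = My - (perp slope)*Mx = 3 + (3*2.5)/16 = 3 + 0.4688 = 3.4688

y = -0.1875x + 3.4688
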